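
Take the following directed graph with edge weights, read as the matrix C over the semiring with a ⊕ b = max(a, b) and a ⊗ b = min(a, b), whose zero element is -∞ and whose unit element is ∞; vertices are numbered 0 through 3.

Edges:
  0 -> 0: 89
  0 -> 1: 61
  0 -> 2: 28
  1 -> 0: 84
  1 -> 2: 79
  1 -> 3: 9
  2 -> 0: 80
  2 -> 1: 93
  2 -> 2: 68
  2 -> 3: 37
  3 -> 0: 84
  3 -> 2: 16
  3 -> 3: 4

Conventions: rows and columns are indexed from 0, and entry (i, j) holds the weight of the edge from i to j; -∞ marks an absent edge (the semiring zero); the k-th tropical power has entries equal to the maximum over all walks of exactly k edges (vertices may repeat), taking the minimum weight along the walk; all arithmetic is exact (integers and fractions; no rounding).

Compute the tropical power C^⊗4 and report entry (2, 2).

C^⊗2:
  [89, 61, 61, 28]
  [84, 79, 68, 37]
  [84, 68, 79, 37]
  [84, 61, 28, 16]
C^⊗3:
  [89, 61, 61, 37]
  [84, 68, 79, 37]
  [84, 79, 68, 37]
  [84, 61, 61, 28]
C^⊗4:
  [89, 61, 61, 37]
  [84, 79, 68, 37]
  [84, 68, 79, 37]
  [84, 61, 61, 37]
Key observation: the optimum is the walk 2->1->2->1->2, with weight 93 min 79 min 93 min 79 = 79.
Optimal value attained by: walk 2->1->2->1->2.
Answer: (C^⊗4)[2][2] = 79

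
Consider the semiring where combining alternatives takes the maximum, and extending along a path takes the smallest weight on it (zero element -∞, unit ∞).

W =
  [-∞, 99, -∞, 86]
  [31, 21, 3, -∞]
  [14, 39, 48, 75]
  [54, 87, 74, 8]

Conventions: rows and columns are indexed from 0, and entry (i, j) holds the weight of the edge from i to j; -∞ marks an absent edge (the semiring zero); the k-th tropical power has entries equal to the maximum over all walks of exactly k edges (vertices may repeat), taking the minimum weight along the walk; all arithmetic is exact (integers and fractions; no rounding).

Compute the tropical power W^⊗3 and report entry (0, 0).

W^⊗2:
  [54, 86, 74, 8]
  [21, 31, 3, 31]
  [54, 75, 74, 48]
  [31, 54, 48, 74]
W^⊗3:
  [31, 54, 48, 74]
  [31, 31, 31, 21]
  [48, 54, 48, 74]
  [54, 74, 74, 48]
Key observation: the optimum is the walk 0->3->1->0, with weight 86 min 87 min 31 = 31.
Optimal value attained by: walk 0->3->1->0.
Answer: (W^⊗3)[0][0] = 31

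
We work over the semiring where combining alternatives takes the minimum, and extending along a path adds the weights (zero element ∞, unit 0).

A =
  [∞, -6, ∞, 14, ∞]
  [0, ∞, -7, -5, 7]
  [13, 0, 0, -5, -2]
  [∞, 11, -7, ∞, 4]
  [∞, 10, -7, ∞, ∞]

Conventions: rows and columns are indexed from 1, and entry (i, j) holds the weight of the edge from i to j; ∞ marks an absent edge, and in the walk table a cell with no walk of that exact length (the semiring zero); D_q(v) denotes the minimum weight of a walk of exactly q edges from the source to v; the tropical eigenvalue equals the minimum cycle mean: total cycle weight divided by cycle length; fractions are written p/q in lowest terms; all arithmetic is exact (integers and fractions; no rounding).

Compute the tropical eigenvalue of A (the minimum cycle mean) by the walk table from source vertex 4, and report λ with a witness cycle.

q=0: [∞, ∞, ∞, 0, ∞]
q=1: [∞, 11, -7, ∞, 4]
q=2: [6, -7, -7, -12, -9]
q=3: [-7, -7, -19, -12, -9]
q=4: [-7, -19, -19, -24, -21]
q=5: [-19, -19, -31, -24, -21]
Optimal cycle mean attained by: cycle 3->4->3, total (-5) + (-7), length 2.
Answer: λ = -6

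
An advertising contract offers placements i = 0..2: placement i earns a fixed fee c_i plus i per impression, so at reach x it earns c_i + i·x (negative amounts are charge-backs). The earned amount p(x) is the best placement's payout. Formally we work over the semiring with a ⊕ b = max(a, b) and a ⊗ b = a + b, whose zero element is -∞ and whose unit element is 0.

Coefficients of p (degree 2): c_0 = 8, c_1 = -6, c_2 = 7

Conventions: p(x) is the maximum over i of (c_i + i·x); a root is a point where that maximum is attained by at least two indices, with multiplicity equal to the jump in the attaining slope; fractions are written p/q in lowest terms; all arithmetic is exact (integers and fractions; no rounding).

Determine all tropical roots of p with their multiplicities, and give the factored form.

hull edge (i=0, c=8) to (i=2, c=7): slope -1/2, span 2
Factored form: p(x) = 7 ⊗ (x ⊕ 1/2) ⊗ (x ⊕ 1/2)
Answer: roots = 1/2 (mult 2)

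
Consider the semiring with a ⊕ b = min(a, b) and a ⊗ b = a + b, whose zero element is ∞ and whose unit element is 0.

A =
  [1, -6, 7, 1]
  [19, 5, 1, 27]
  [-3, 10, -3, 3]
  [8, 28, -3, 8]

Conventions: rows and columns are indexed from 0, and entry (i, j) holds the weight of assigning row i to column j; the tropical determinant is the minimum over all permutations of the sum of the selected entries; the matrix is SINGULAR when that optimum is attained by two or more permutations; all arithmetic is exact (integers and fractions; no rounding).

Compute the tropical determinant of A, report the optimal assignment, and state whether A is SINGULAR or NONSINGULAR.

σ = (0, 1, 2, 3): 1 + 5 + (-3) + 8 = 11
σ = (0, 1, 3, 2): 1 + 5 + 3 + (-3) = 6
σ = (0, 2, 1, 3): 1 + 1 + 10 + 8 = 20
σ = (0, 2, 3, 1): 1 + 1 + 3 + 28 = 33
σ = (0, 3, 1, 2): 1 + 27 + 10 + (-3) = 35
σ = (0, 3, 2, 1): 1 + 27 + (-3) + 28 = 53
σ = (1, 0, 2, 3): (-6) + 19 + (-3) + 8 = 18
σ = (1, 0, 3, 2): (-6) + 19 + 3 + (-3) = 13
σ = (1, 2, 0, 3): (-6) + 1 + (-3) + 8 = 0
σ = (1, 2, 3, 0): (-6) + 1 + 3 + 8 = 6
σ = (1, 3, 0, 2): (-6) + 27 + (-3) + (-3) = 15
σ = (1, 3, 2, 0): (-6) + 27 + (-3) + 8 = 26
σ = (2, 0, 1, 3): 7 + 19 + 10 + 8 = 44
σ = (2, 0, 3, 1): 7 + 19 + 3 + 28 = 57
σ = (2, 1, 0, 3): 7 + 5 + (-3) + 8 = 17
σ = (2, 1, 3, 0): 7 + 5 + 3 + 8 = 23
σ = (2, 3, 0, 1): 7 + 27 + (-3) + 28 = 59
σ = (2, 3, 1, 0): 7 + 27 + 10 + 8 = 52
σ = (3, 0, 1, 2): 1 + 19 + 10 + (-3) = 27
σ = (3, 0, 2, 1): 1 + 19 + (-3) + 28 = 45
σ = (3, 1, 0, 2): 1 + 5 + (-3) + (-3) = 0
σ = (3, 1, 2, 0): 1 + 5 + (-3) + 8 = 11
σ = (3, 2, 0, 1): 1 + 1 + (-3) + 28 = 27
σ = (3, 2, 1, 0): 1 + 1 + 10 + 8 = 20
Optimal value attained by: σ = (1, 2, 0, 3).
Answer: det⊕(A) = 0; verdict: SINGULAR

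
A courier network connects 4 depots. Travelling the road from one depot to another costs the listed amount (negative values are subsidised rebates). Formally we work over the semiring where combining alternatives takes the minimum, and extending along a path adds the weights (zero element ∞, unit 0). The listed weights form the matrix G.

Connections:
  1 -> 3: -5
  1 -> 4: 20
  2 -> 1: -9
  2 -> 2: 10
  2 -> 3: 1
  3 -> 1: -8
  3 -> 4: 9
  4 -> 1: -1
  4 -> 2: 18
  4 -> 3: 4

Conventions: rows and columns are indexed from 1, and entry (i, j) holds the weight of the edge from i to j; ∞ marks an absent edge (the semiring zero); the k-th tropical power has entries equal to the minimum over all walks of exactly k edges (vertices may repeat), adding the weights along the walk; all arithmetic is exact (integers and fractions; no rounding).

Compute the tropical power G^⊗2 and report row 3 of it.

G^⊗2:
  [-13, 38, 24, 4]
  [-7, 20, -14, 10]
  [8, 27, -13, 12]
  [-4, 28, -6, 13]
Answer: row 3 of G^⊗2 = [8, 27, -13, 12]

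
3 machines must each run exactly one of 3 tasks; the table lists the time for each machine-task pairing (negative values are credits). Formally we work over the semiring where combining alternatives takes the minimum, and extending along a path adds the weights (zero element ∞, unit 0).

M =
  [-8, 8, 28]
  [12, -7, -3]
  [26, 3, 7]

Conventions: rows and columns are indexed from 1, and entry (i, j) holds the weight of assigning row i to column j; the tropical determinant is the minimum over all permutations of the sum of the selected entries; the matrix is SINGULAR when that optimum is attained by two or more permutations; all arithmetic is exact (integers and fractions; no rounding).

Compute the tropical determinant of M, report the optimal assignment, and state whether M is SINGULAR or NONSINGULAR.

σ = (1, 2, 3): (-8) + (-7) + 7 = -8
σ = (1, 3, 2): (-8) + (-3) + 3 = -8
σ = (2, 1, 3): 8 + 12 + 7 = 27
σ = (2, 3, 1): 8 + (-3) + 26 = 31
σ = (3, 1, 2): 28 + 12 + 3 = 43
σ = (3, 2, 1): 28 + (-7) + 26 = 47
Optimal value attained by: σ = (1, 2, 3).
Answer: det⊕(M) = -8; verdict: SINGULAR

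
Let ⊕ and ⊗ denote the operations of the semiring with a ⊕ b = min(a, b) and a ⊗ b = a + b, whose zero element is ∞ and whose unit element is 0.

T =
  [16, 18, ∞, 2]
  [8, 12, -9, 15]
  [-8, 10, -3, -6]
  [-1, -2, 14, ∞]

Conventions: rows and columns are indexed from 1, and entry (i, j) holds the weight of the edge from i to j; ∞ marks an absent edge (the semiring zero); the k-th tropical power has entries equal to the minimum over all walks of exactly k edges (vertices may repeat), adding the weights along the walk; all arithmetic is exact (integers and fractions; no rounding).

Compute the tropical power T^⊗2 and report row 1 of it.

T^⊗2:
  [1, 0, 9, 18]
  [-17, 1, -12, -15]
  [-11, -8, -6, -9]
  [6, 10, -11, 1]
Answer: row 1 of T^⊗2 = [1, 0, 9, 18]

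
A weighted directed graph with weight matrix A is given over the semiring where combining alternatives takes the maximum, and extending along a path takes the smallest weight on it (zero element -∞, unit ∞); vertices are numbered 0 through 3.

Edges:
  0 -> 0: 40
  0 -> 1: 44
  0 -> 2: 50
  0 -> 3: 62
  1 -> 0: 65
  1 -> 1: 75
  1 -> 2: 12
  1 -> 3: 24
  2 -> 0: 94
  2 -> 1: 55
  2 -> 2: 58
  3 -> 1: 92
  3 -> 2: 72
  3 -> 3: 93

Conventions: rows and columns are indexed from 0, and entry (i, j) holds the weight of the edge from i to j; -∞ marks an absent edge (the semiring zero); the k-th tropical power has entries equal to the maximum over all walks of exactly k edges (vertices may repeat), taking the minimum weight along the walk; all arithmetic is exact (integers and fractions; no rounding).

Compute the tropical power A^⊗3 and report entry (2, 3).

A^⊗2:
  [50, 62, 62, 62]
  [65, 75, 50, 62]
  [58, 55, 58, 62]
  [72, 92, 72, 93]
A^⊗3:
  [62, 62, 62, 62]
  [65, 75, 62, 62]
  [58, 62, 62, 62]
  [72, 92, 72, 93]
Key observation: the optimum is the walk 2->0->3->3, with weight 94 min 62 min 93 = 62.
Optimal value attained by: walk 2->0->3->3.
Answer: (A^⊗3)[2][3] = 62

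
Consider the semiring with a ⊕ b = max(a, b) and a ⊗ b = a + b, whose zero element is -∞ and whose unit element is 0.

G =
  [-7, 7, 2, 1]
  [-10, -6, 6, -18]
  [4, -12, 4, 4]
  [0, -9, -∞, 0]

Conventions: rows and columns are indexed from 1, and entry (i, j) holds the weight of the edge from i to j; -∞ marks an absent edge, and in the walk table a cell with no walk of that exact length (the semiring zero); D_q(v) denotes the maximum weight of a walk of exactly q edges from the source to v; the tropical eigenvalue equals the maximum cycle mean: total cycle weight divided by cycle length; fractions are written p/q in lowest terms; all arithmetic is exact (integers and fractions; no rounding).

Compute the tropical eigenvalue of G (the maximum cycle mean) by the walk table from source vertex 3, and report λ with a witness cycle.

q=0: [-∞, -∞, 0, -∞]
q=1: [4, -12, 4, 4]
q=2: [8, 11, 8, 8]
q=3: [12, 15, 17, 12]
q=4: [21, 19, 21, 21]
Optimal cycle mean attained by: cycle 1->2->3->1, total 7 + 6 + 4, length 3.
Answer: λ = 17/3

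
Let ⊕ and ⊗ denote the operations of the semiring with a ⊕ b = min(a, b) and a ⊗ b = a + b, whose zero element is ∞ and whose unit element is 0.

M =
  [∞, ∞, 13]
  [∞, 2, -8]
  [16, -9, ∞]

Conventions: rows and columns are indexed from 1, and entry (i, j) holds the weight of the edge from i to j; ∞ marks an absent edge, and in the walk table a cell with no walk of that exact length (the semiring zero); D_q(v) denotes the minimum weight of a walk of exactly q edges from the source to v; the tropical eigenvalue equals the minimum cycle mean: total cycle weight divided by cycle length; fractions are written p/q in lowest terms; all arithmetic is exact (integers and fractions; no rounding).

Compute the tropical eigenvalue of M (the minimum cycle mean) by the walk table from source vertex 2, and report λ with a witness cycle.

q=0: [∞, 0, ∞]
q=1: [∞, 2, -8]
q=2: [8, -17, -6]
q=3: [10, -15, -25]
Optimal cycle mean attained by: cycle 2->3->2, total (-8) + (-9), length 2.
Answer: λ = -17/2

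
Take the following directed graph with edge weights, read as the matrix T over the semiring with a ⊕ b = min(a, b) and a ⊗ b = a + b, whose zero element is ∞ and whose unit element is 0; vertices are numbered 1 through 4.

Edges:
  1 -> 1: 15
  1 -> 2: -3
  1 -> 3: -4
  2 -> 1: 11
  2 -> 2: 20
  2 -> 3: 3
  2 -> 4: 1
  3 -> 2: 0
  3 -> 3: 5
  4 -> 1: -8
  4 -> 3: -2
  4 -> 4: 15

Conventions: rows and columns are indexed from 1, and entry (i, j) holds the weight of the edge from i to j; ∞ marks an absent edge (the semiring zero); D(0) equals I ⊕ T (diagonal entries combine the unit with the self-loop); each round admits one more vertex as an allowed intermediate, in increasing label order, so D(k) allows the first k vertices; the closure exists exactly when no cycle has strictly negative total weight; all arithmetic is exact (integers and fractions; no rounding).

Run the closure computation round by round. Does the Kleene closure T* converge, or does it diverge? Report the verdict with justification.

D(0):
  [0, -3, -4, ∞]
  [11, 0, 3, 1]
  [∞, 0, 0, ∞]
  [-8, ∞, -2, 0]
D(1):
  [0, -3, -4, ∞]
  [11, 0, 3, 1]
  [∞, 0, 0, ∞]
  [-8, -11, -12, 0]
Detection: at round 2, diagonal entry (4, 4) turns strictly negative.
Key observation: the cycle 4->1->2->4 has total weight (-8) + (-3) + 1, which is strictly negative.
Answer: DIVERGES — negative cycle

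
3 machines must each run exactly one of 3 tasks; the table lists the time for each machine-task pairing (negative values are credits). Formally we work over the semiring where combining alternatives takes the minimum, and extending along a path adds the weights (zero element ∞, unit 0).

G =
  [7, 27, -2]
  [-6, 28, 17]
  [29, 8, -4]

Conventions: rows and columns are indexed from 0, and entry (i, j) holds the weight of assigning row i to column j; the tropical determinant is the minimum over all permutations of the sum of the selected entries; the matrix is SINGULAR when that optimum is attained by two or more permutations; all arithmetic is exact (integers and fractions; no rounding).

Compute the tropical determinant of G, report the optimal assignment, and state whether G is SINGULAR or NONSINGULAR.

σ = (0, 1, 2): 7 + 28 + (-4) = 31
σ = (0, 2, 1): 7 + 17 + 8 = 32
σ = (1, 0, 2): 27 + (-6) + (-4) = 17
σ = (1, 2, 0): 27 + 17 + 29 = 73
σ = (2, 0, 1): (-2) + (-6) + 8 = 0
σ = (2, 1, 0): (-2) + 28 + 29 = 55
Optimal value attained by: σ = (2, 0, 1).
Answer: det⊕(G) = 0; verdict: NONSINGULAR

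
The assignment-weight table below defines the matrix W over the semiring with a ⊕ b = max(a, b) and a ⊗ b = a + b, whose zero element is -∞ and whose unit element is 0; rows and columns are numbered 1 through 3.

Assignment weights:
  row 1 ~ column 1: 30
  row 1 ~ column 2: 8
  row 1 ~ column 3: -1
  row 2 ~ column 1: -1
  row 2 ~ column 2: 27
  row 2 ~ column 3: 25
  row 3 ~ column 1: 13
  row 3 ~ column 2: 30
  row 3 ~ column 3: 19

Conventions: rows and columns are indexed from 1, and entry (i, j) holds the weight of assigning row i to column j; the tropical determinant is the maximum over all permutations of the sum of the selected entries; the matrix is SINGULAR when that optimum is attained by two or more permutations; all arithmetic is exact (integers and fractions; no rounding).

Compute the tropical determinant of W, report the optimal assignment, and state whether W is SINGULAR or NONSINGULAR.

σ = (1, 2, 3): 30 + 27 + 19 = 76
σ = (1, 3, 2): 30 + 25 + 30 = 85
σ = (2, 1, 3): 8 + (-1) + 19 = 26
σ = (2, 3, 1): 8 + 25 + 13 = 46
σ = (3, 1, 2): (-1) + (-1) + 30 = 28
σ = (3, 2, 1): (-1) + 27 + 13 = 39
Optimal value attained by: σ = (1, 3, 2).
Answer: det⊕(W) = 85; verdict: NONSINGULAR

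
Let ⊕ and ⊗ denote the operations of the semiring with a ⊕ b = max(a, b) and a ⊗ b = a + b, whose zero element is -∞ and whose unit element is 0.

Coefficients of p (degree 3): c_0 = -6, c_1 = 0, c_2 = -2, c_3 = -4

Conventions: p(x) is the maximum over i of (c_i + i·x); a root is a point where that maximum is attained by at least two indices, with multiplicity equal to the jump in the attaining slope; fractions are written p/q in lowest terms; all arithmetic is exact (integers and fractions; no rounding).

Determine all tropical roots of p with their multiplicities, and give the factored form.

hull edge (i=0, c=-6) to (i=1, c=0): slope 6, span 1
hull edge (i=1, c=0) to (i=3, c=-4): slope -2, span 2
Factored form: p(x) = -4 ⊗ (x ⊕ (-6)) ⊗ (x ⊕ 2) ⊗ (x ⊕ 2)
Answer: roots = -6 (mult 1), 2 (mult 2)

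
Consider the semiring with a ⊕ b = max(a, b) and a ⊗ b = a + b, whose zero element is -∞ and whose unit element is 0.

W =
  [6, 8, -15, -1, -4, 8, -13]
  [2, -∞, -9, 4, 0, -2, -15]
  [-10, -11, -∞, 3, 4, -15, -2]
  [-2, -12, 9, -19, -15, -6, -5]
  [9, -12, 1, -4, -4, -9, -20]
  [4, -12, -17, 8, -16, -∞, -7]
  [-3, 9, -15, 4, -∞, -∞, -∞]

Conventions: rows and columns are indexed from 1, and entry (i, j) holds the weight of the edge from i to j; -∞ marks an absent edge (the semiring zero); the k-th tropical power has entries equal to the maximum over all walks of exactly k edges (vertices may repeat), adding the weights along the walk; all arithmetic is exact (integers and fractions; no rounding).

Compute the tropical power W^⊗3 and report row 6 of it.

W^⊗2:
  [12, 14, 8, 16, 8, 14, 1]
  [9, 10, 13, 6, -2, 10, -1]
  [13, 7, 12, 2, 0, -2, -2]
  [4, 6, -10, 12, 13, 6, 7]
  [15, 17, 5, 8, 5, 17, -1]
  [10, 12, 17, 3, 0, 12, 3]
  [11, 5, 13, 13, 9, 7, -1]
W^⊗3:
  [18, 20, 25, 22, 14, 20, 11]
  [15, 17, 15, 18, 17, 17, 11]
  [19, 21, 11, 15, 16, 21, 10]
  [22, 16, 21, 14, 9, 12, 7]
  [21, 23, 17, 25, 17, 23, 10]
  [16, 18, 12, 20, 21, 18, 15]
  [18, 19, 22, 16, 17, 19, 11]
Answer: row 6 of W^⊗3 = [16, 18, 12, 20, 21, 18, 15]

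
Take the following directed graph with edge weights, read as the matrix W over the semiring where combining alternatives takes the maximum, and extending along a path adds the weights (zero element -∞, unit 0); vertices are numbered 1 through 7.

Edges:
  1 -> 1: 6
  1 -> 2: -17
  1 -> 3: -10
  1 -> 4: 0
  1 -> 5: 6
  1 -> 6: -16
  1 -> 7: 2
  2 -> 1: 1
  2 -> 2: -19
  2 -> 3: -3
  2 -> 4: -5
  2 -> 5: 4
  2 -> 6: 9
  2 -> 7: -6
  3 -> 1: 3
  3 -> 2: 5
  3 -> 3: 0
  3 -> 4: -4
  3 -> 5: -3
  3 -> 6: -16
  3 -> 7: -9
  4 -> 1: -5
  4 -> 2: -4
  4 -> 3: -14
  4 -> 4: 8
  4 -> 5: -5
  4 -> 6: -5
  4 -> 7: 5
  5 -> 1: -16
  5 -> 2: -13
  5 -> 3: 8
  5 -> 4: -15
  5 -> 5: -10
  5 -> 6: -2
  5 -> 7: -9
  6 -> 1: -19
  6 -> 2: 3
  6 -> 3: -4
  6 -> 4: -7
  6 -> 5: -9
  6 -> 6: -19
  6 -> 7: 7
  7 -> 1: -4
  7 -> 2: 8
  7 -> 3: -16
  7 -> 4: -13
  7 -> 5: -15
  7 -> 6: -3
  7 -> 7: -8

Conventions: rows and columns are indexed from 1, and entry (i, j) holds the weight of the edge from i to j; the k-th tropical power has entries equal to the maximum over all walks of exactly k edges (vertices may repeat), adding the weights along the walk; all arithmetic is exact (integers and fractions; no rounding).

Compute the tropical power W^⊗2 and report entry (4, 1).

W^⊗2:
  [12, 10, 14, 8, 12, 4, 8]
  [7, 12, 12, 3, 7, 2, 16]
  [9, 5, 5, 4, 9, 14, 5]
  [3, 13, 3, 16, 3, 5, 13]
  [11, 13, 8, 4, 5, -4, 5]
  [4, 15, 0, 1, 7, 12, -1]
  [9, 0, 5, 3, 12, 17, 4]
Key observation: the optimum is the walk 4->4->1, with weight 8 + (-5) = 3.
Optimal value attained by: walk 4->4->1.
Answer: (W^⊗2)[4][1] = 3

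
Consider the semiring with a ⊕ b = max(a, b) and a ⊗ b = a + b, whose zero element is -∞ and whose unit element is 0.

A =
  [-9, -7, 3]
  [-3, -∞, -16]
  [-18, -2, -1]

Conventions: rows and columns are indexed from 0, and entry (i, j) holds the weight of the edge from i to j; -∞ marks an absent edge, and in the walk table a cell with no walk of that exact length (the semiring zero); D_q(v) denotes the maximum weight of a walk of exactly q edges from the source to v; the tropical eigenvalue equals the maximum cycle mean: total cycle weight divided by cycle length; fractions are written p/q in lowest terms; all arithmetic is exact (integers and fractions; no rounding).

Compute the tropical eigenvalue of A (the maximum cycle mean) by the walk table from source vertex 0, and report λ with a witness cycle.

q=0: [0, -∞, -∞]
q=1: [-9, -7, 3]
q=2: [-10, 1, 2]
q=3: [-2, 0, 1]
Optimal cycle mean attained by: cycle 0->2->1->0, total 3 + (-2) + (-3), length 3.
Answer: λ = -2/3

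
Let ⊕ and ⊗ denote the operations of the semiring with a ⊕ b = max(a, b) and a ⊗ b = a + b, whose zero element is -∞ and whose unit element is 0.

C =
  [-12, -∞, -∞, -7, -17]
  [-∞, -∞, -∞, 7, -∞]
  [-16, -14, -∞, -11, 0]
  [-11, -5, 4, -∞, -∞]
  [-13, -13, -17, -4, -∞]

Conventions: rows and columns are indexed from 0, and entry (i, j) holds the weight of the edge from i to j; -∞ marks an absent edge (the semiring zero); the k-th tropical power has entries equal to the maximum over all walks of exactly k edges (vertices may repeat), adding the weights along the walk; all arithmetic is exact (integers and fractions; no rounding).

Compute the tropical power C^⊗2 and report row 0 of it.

C^⊗2:
  [-18, -12, -3, -19, -29]
  [-4, 2, 11, -∞, -∞]
  [-13, -13, -7, -4, -33]
  [-12, -10, -∞, 2, 4]
  [-15, -9, 0, -6, -17]
Answer: row 0 of C^⊗2 = [-18, -12, -3, -19, -29]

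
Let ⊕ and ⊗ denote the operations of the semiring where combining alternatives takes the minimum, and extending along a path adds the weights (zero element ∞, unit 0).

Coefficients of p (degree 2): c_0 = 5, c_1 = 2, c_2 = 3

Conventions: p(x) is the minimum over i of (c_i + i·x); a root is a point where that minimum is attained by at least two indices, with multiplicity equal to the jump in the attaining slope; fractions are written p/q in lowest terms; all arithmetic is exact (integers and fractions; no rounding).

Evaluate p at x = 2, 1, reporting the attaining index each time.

p(2) = min(5+0·2=5, 2+1·2=4, 3+2·2=7) = 4 (attained by i=1)
p(1) = min(5+0·1=5, 2+1·1=3, 3+2·1=5) = 3 (attained by i=1)
Answer: p(2) = 4; p(1) = 3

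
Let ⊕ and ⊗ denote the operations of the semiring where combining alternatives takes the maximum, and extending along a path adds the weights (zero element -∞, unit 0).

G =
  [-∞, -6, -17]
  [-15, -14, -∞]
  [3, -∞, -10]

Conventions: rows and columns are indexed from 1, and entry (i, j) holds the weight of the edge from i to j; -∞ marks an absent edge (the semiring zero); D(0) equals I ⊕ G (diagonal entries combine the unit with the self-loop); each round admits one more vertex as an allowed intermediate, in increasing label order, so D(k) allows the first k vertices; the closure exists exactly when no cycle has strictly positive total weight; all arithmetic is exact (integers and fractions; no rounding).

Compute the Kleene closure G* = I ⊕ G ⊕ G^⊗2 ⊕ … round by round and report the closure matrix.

D(0):
  [0, -6, -17]
  [-15, 0, -∞]
  [3, -∞, 0]
D(1):
  [0, -6, -17]
  [-15, 0, -32]
  [3, -3, 0]
D(2):
  [0, -6, -17]
  [-15, 0, -32]
  [3, -3, 0]
D(3):
  [0, -6, -17]
  [-15, 0, -32]
  [3, -3, 0]
Answer: G* = [[0, -6, -17], [-15, 0, -32], [3, -3, 0]]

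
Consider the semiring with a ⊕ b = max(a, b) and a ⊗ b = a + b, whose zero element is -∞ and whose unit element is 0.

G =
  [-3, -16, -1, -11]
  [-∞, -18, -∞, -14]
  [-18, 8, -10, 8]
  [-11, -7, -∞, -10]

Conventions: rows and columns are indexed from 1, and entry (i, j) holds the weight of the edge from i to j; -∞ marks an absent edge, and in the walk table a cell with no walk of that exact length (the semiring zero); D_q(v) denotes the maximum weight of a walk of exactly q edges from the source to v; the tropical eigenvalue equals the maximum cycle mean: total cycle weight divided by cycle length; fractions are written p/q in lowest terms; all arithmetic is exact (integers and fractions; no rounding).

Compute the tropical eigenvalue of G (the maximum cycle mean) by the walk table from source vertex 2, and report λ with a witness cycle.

q=0: [-∞, 0, -∞, -∞]
q=1: [-∞, -18, -∞, -14]
q=2: [-25, -21, -∞, -24]
q=3: [-28, -31, -26, -34]
q=4: [-31, -18, -29, -18]
Optimal cycle mean attained by: cycle 1->3->4->1, total (-1) + 8 + (-11), length 3.
Answer: λ = -4/3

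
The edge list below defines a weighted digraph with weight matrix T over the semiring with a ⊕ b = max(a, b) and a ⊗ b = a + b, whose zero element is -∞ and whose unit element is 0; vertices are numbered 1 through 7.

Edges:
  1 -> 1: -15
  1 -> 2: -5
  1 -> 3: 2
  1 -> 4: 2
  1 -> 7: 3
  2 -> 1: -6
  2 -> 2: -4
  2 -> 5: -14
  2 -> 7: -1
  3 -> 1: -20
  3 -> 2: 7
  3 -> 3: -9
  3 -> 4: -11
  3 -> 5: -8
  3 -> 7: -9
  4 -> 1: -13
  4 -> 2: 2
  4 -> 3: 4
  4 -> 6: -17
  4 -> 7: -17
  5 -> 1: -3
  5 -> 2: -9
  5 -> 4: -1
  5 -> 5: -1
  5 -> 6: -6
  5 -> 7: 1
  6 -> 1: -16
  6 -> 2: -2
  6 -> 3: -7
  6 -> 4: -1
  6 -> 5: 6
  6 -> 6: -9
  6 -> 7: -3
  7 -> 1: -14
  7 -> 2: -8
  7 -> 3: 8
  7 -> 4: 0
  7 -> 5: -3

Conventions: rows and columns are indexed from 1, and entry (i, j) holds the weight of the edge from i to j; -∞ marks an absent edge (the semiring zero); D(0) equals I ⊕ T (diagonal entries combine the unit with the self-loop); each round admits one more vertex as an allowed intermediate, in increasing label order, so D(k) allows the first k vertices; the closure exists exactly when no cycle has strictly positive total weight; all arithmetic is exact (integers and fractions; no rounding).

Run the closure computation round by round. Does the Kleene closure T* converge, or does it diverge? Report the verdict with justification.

D(0):
  [0, -5, 2, 2, -∞, -∞, 3]
  [-6, 0, -∞, -∞, -14, -∞, -1]
  [-20, 7, 0, -11, -8, -∞, -9]
  [-13, 2, 4, 0, -∞, -17, -17]
  [-3, -9, -∞, -1, 0, -6, 1]
  [-16, -2, -7, -1, 6, 0, -3]
  [-14, -8, 8, 0, -3, -∞, 0]
D(1):
  [0, -5, 2, 2, -∞, -∞, 3]
  [-6, 0, -4, -4, -14, -∞, -1]
  [-20, 7, 0, -11, -8, -∞, -9]
  [-13, 2, 4, 0, -∞, -17, -10]
  [-3, -8, -1, -1, 0, -6, 1]
  [-16, -2, -7, -1, 6, 0, -3]
  [-14, -8, 8, 0, -3, -∞, 0]
Detection: at round 2, diagonal entry (3, 3) turns strictly positive.
Key observation: the cycle 3->2->1->3 has total weight 7 + (-6) + 2, which is strictly positive.
Answer: DIVERGES — positive cycle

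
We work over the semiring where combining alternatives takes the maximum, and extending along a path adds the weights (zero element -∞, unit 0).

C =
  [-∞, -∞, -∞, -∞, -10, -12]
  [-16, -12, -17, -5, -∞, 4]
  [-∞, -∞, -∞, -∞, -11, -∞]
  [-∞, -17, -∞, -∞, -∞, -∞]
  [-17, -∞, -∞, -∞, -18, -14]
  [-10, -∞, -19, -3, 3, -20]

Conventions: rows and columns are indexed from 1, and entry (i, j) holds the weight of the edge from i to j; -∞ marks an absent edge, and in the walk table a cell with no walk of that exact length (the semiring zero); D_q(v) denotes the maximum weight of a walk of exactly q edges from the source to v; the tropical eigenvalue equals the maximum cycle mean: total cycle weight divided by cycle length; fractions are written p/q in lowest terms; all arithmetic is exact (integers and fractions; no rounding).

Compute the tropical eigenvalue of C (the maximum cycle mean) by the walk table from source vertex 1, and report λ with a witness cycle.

q=0: [0, -∞, -∞, -∞, -∞, -∞]
q=1: [-∞, -∞, -∞, -∞, -10, -12]
q=2: [-22, -∞, -31, -15, -9, -24]
q=3: [-26, -32, -43, -27, -21, -23]
q=4: [-33, -44, -42, -26, -20, -28]
q=5: [-37, -43, -47, -31, -25, -34]
q=6: [-42, -48, -53, -37, -31, -39]
Optimal cycle mean attained by: cycle 2->6->4->2, total 4 + (-3) + (-17), length 3.
Answer: λ = -16/3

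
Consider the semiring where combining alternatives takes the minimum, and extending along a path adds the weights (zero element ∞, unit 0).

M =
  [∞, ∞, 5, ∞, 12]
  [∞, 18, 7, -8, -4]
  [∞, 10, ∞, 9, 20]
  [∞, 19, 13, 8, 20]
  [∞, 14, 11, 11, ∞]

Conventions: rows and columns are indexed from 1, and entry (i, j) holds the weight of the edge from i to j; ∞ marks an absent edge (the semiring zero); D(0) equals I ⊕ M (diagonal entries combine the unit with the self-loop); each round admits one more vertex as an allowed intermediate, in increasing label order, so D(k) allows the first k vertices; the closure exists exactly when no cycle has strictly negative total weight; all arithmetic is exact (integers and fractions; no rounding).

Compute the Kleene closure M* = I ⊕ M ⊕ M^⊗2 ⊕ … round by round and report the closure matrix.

D(0):
  [0, ∞, 5, ∞, 12]
  [∞, 0, 7, -8, -4]
  [∞, 10, 0, 9, 20]
  [∞, 19, 13, 0, 20]
  [∞, 14, 11, 11, 0]
D(1):
  [0, ∞, 5, ∞, 12]
  [∞, 0, 7, -8, -4]
  [∞, 10, 0, 9, 20]
  [∞, 19, 13, 0, 20]
  [∞, 14, 11, 11, 0]
D(2):
  [0, ∞, 5, ∞, 12]
  [∞, 0, 7, -8, -4]
  [∞, 10, 0, 2, 6]
  [∞, 19, 13, 0, 15]
  [∞, 14, 11, 6, 0]
D(3):
  [0, 15, 5, 7, 11]
  [∞, 0, 7, -8, -4]
  [∞, 10, 0, 2, 6]
  [∞, 19, 13, 0, 15]
  [∞, 14, 11, 6, 0]
D(4):
  [0, 15, 5, 7, 11]
  [∞, 0, 5, -8, -4]
  [∞, 10, 0, 2, 6]
  [∞, 19, 13, 0, 15]
  [∞, 14, 11, 6, 0]
D(5):
  [0, 15, 5, 7, 11]
  [∞, 0, 5, -8, -4]
  [∞, 10, 0, 2, 6]
  [∞, 19, 13, 0, 15]
  [∞, 14, 11, 6, 0]
Answer: M* = [[0, 15, 5, 7, 11], [∞, 0, 5, -8, -4], [∞, 10, 0, 2, 6], [∞, 19, 13, 0, 15], [∞, 14, 11, 6, 0]]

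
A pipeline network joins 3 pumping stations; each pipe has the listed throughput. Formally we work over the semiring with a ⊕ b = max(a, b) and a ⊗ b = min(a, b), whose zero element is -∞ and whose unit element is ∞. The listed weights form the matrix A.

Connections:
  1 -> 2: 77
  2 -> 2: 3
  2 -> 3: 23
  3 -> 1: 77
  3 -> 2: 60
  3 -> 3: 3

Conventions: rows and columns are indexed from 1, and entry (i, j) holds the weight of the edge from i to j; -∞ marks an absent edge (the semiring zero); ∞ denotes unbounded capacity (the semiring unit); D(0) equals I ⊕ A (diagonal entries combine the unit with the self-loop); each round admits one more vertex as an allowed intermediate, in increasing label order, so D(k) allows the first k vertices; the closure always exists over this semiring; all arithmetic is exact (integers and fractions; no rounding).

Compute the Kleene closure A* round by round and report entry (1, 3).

D(0):
  [∞, 77, -∞]
  [-∞, ∞, 23]
  [77, 60, ∞]
D(1):
  [∞, 77, -∞]
  [-∞, ∞, 23]
  [77, 77, ∞]
D(2):
  [∞, 77, 23]
  [-∞, ∞, 23]
  [77, 77, ∞]
D(3):
  [∞, 77, 23]
  [23, ∞, 23]
  [77, 77, ∞]
Answer: A*[1][3] = 23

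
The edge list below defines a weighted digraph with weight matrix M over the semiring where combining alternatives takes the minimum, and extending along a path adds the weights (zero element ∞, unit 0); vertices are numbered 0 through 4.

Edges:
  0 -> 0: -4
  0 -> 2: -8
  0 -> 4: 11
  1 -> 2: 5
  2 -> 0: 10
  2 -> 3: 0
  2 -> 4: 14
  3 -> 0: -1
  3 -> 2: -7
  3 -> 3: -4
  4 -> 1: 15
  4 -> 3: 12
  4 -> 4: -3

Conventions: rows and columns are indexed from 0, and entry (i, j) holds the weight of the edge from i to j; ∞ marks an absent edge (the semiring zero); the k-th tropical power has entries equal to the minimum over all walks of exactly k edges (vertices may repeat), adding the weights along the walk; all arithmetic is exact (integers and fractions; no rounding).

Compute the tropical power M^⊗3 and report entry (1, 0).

M^⊗2:
  [-8, 26, -12, -8, 6]
  [15, ∞, ∞, 5, 19]
  [-1, 29, -7, -4, 11]
  [-5, ∞, -11, -8, 7]
  [11, 12, 5, 8, -6]
M^⊗3:
  [-12, 21, -16, -12, 2]
  [4, 34, -2, 1, 16]
  [-5, 26, -11, -8, 7]
  [-9, 22, -15, -12, 3]
  [7, 9, 1, 4, -9]
Key observation: the optimum is the walk 1->2->3->0, with weight 5 + 0 + (-1) = 4.
Optimal value attained by: walk 1->2->3->0.
Answer: (M^⊗3)[1][0] = 4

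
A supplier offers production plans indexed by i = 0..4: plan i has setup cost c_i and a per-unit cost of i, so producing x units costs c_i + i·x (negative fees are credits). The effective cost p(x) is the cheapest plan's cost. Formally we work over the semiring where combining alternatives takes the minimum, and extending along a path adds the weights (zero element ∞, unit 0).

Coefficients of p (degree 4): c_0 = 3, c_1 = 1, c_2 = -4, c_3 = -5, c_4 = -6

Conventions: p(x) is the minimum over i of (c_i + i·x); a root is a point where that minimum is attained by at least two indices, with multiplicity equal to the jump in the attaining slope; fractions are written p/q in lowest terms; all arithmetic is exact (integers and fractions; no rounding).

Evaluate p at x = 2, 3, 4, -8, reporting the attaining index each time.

p(2) = min(3+0·2=3, 1+1·2=3, -4+2·2=0, -5+3·2=1, -6+4·2=2) = 0 (attained by i=2)
p(3) = min(3+0·3=3, 1+1·3=4, -4+2·3=2, -5+3·3=4, -6+4·3=6) = 2 (attained by i=2)
p(4) = min(3+0·4=3, 1+1·4=5, -4+2·4=4, -5+3·4=7, -6+4·4=10) = 3 (attained by i=0)
p(-8) = min(3+0·(-8)=3, 1+1·(-8)=-7, -4+2·(-8)=-20, -5+3·(-8)=-29, -6+4·(-8)=-38) = -38 (attained by i=4)
Answer: p(2) = 0; p(3) = 2; p(4) = 3; p(-8) = -38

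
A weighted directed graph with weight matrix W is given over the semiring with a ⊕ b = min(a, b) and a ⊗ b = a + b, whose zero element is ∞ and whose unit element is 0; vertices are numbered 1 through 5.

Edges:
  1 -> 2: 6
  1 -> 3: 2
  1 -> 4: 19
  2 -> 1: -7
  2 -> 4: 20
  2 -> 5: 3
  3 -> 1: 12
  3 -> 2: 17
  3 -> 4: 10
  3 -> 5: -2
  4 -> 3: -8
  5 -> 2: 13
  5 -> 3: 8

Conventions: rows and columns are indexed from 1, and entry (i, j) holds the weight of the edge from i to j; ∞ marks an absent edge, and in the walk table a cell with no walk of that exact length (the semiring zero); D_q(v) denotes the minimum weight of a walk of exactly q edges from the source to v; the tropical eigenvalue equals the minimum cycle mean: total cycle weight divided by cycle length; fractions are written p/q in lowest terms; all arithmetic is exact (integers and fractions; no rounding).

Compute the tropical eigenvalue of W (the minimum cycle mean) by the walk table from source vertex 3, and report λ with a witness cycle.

q=0: [∞, ∞, 0, ∞, ∞]
q=1: [12, 17, ∞, 10, -2]
q=2: [10, 11, 2, 31, 20]
q=3: [4, 16, 12, 12, 0]
q=4: [9, 10, 4, 22, 10]
q=5: [3, 15, 11, 14, 2]
Optimal cycle mean attained by: cycle 1->2->1, total 6 + (-7), length 2.
Answer: λ = -1/2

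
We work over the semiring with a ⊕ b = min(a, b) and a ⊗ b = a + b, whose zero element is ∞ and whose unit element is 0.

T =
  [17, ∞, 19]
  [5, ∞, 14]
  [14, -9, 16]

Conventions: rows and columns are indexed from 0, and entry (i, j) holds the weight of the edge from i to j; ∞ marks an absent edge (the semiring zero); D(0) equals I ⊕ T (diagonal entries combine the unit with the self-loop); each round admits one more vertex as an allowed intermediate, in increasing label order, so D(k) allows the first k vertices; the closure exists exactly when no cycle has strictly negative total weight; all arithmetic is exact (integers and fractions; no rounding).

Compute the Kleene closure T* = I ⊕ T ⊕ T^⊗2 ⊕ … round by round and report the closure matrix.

D(0):
  [0, ∞, 19]
  [5, 0, 14]
  [14, -9, 0]
D(1):
  [0, ∞, 19]
  [5, 0, 14]
  [14, -9, 0]
D(2):
  [0, ∞, 19]
  [5, 0, 14]
  [-4, -9, 0]
D(3):
  [0, 10, 19]
  [5, 0, 14]
  [-4, -9, 0]
Answer: T* = [[0, 10, 19], [5, 0, 14], [-4, -9, 0]]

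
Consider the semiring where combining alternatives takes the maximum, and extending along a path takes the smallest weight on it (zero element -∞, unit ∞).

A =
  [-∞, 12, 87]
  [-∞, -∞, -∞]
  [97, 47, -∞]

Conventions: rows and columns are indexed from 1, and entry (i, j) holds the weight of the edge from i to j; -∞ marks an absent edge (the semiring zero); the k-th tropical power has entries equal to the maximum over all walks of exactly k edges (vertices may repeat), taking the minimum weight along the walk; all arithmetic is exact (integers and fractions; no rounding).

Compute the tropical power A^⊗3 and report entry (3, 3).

A^⊗2:
  [87, 47, -∞]
  [-∞, -∞, -∞]
  [-∞, 12, 87]
A^⊗3:
  [-∞, 12, 87]
  [-∞, -∞, -∞]
  [87, 47, -∞]
Key observation: no walk of exactly 3 edges connects these vertices, so the entry is the semiring zero.
Answer: (A^⊗3)[3][3] = -∞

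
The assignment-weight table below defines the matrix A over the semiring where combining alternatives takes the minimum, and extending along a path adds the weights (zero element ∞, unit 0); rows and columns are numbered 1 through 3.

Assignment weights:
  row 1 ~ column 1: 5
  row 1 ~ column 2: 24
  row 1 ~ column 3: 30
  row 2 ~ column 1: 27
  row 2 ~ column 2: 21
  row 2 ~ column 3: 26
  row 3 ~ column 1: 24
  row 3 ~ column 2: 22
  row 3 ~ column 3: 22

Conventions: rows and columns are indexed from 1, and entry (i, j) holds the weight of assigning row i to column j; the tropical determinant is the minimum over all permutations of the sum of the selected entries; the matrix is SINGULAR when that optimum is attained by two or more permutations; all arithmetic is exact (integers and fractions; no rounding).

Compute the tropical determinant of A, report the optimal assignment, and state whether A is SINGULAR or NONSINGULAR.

σ = (1, 2, 3): 5 + 21 + 22 = 48
σ = (1, 3, 2): 5 + 26 + 22 = 53
σ = (2, 1, 3): 24 + 27 + 22 = 73
σ = (2, 3, 1): 24 + 26 + 24 = 74
σ = (3, 1, 2): 30 + 27 + 22 = 79
σ = (3, 2, 1): 30 + 21 + 24 = 75
Optimal value attained by: σ = (1, 2, 3).
Answer: det⊕(A) = 48; verdict: NONSINGULAR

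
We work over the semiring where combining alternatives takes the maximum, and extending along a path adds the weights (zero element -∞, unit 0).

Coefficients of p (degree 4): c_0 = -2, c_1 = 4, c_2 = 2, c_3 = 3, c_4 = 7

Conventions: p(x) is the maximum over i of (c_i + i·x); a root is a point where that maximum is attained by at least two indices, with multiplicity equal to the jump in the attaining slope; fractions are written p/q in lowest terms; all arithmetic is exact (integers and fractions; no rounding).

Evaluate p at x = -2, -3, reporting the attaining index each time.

p(-2) = max(-2+0·(-2)=-2, 4+1·(-2)=2, 2+2·(-2)=-2, 3+3·(-2)=-3, 7+4·(-2)=-1) = 2 (attained by i=1)
p(-3) = max(-2+0·(-3)=-2, 4+1·(-3)=1, 2+2·(-3)=-4, 3+3·(-3)=-6, 7+4·(-3)=-5) = 1 (attained by i=1)
Answer: p(-2) = 2; p(-3) = 1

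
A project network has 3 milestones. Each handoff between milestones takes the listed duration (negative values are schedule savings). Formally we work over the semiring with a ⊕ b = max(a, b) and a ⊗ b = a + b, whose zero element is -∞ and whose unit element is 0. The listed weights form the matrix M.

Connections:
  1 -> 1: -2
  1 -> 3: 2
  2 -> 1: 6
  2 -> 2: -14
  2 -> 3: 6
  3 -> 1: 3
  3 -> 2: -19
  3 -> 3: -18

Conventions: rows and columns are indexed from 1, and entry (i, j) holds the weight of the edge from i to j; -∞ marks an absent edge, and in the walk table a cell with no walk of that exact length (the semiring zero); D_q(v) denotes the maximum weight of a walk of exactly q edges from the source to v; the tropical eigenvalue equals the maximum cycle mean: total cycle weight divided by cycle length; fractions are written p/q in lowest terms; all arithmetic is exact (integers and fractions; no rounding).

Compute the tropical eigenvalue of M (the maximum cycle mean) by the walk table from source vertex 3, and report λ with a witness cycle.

q=0: [-∞, -∞, 0]
q=1: [3, -19, -18]
q=2: [1, -33, 5]
q=3: [8, -14, 3]
Optimal cycle mean attained by: cycle 1->3->1, total 2 + 3, length 2.
Answer: λ = 5/2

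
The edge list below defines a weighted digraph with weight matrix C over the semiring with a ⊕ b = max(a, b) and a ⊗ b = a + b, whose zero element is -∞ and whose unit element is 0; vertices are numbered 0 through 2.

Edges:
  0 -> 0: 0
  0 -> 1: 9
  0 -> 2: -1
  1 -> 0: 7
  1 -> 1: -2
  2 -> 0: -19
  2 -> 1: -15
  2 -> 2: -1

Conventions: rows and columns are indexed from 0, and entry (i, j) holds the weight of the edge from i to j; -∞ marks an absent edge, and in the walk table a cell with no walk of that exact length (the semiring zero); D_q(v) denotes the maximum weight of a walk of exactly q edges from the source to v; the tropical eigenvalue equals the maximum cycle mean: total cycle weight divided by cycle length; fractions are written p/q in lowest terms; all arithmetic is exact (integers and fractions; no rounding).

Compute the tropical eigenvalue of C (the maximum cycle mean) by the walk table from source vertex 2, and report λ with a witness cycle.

q=0: [-∞, -∞, 0]
q=1: [-19, -15, -1]
q=2: [-8, -10, -2]
q=3: [-3, 1, -3]
Optimal cycle mean attained by: cycle 0->1->0, total 9 + 7, length 2.
Answer: λ = 8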